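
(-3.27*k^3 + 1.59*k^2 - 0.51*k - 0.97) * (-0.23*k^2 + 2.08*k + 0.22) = 0.7521*k^5 - 7.1673*k^4 + 2.7051*k^3 - 0.4879*k^2 - 2.1298*k - 0.2134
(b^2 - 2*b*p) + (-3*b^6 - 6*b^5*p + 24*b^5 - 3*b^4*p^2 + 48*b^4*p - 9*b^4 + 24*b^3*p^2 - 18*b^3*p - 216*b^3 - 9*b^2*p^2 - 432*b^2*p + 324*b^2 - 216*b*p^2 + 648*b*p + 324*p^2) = -3*b^6 - 6*b^5*p + 24*b^5 - 3*b^4*p^2 + 48*b^4*p - 9*b^4 + 24*b^3*p^2 - 18*b^3*p - 216*b^3 - 9*b^2*p^2 - 432*b^2*p + 325*b^2 - 216*b*p^2 + 646*b*p + 324*p^2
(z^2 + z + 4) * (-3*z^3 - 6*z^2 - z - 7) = -3*z^5 - 9*z^4 - 19*z^3 - 32*z^2 - 11*z - 28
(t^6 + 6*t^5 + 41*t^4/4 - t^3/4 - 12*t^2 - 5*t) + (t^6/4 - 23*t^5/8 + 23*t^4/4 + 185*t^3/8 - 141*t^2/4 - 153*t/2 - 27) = 5*t^6/4 + 25*t^5/8 + 16*t^4 + 183*t^3/8 - 189*t^2/4 - 163*t/2 - 27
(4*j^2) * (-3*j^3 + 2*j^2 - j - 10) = -12*j^5 + 8*j^4 - 4*j^3 - 40*j^2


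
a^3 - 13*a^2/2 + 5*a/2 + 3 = (a - 6)*(a - 1)*(a + 1/2)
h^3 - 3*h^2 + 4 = (h - 2)^2*(h + 1)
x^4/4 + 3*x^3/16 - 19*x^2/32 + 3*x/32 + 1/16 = (x/4 + 1/2)*(x - 1)*(x - 1/2)*(x + 1/4)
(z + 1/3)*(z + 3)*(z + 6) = z^3 + 28*z^2/3 + 21*z + 6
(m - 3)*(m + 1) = m^2 - 2*m - 3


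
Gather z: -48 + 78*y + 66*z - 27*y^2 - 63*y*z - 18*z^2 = -27*y^2 + 78*y - 18*z^2 + z*(66 - 63*y) - 48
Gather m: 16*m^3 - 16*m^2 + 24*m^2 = 16*m^3 + 8*m^2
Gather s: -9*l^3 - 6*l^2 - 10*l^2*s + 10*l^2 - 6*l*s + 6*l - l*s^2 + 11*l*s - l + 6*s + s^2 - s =-9*l^3 + 4*l^2 + 5*l + s^2*(1 - l) + s*(-10*l^2 + 5*l + 5)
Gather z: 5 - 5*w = 5 - 5*w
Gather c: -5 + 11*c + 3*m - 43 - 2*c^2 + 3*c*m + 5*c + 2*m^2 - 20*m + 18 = -2*c^2 + c*(3*m + 16) + 2*m^2 - 17*m - 30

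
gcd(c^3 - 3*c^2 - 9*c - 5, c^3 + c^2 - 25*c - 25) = c^2 - 4*c - 5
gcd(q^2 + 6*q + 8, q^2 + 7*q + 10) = q + 2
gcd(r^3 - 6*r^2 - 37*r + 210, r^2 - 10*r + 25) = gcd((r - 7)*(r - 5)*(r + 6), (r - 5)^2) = r - 5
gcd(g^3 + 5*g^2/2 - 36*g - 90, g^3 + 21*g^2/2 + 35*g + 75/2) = g + 5/2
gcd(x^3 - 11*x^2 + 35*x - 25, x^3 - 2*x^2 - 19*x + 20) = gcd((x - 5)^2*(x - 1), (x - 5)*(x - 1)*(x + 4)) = x^2 - 6*x + 5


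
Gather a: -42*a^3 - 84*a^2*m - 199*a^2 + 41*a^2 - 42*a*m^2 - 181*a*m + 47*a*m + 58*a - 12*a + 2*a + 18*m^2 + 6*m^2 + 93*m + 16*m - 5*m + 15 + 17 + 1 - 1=-42*a^3 + a^2*(-84*m - 158) + a*(-42*m^2 - 134*m + 48) + 24*m^2 + 104*m + 32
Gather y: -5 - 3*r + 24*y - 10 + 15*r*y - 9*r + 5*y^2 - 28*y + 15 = -12*r + 5*y^2 + y*(15*r - 4)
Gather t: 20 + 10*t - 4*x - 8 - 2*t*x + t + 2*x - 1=t*(11 - 2*x) - 2*x + 11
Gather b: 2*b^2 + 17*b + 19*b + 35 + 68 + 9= 2*b^2 + 36*b + 112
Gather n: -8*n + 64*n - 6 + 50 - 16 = 56*n + 28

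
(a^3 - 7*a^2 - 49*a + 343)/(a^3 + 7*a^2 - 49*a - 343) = (a - 7)/(a + 7)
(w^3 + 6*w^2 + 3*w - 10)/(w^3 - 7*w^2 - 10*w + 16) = (w + 5)/(w - 8)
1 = 1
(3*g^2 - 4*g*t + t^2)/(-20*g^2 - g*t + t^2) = (-3*g^2 + 4*g*t - t^2)/(20*g^2 + g*t - t^2)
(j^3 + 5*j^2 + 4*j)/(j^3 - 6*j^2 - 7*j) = (j + 4)/(j - 7)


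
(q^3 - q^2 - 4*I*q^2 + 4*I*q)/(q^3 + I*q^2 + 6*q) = (q^2 - q - 4*I*q + 4*I)/(q^2 + I*q + 6)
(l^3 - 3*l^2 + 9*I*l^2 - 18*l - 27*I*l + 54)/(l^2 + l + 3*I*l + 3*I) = (l^2 + l*(-3 + 6*I) - 18*I)/(l + 1)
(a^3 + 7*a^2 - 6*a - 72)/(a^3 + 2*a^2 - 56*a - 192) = (a - 3)/(a - 8)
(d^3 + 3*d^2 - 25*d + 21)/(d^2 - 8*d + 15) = (d^2 + 6*d - 7)/(d - 5)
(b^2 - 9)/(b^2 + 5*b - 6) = (b^2 - 9)/(b^2 + 5*b - 6)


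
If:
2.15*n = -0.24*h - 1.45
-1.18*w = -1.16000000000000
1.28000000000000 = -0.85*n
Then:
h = 7.45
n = -1.51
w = 0.98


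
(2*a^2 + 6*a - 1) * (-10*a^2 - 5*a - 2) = -20*a^4 - 70*a^3 - 24*a^2 - 7*a + 2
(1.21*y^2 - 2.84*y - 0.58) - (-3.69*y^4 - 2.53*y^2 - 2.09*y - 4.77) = 3.69*y^4 + 3.74*y^2 - 0.75*y + 4.19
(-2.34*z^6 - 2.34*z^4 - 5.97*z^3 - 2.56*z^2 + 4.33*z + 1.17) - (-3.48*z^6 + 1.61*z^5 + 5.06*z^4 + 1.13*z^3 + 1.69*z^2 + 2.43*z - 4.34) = 1.14*z^6 - 1.61*z^5 - 7.4*z^4 - 7.1*z^3 - 4.25*z^2 + 1.9*z + 5.51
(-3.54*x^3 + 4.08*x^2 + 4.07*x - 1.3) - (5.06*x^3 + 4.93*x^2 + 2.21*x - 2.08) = -8.6*x^3 - 0.85*x^2 + 1.86*x + 0.78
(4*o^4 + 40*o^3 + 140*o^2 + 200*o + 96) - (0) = 4*o^4 + 40*o^3 + 140*o^2 + 200*o + 96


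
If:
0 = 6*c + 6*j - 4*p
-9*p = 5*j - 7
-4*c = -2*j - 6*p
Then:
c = 11/8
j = -5/8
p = 9/8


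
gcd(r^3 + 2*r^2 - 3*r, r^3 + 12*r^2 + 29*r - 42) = r - 1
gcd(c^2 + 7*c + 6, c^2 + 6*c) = c + 6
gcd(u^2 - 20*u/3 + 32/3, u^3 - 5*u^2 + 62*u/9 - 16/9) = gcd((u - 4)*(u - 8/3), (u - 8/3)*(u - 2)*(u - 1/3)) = u - 8/3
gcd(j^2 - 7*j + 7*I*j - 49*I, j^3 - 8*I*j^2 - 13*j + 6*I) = 1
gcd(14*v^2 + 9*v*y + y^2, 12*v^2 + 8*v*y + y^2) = 2*v + y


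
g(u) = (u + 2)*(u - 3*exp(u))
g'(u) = u + (1 - 3*exp(u))*(u + 2) - 3*exp(u)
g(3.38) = -455.86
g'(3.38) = -553.40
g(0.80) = -16.45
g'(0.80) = -21.77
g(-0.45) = -3.66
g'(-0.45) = -3.78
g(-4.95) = 14.67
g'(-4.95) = -7.86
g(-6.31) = 27.22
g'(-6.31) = -10.60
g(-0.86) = -2.43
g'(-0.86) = -2.44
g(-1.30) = -1.48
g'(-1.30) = -1.99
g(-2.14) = 0.35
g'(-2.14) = -2.58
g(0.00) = -6.00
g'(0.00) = -7.00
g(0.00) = -6.00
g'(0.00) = -7.00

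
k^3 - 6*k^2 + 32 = (k - 4)^2*(k + 2)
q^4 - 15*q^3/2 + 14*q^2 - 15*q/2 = q*(q - 5)*(q - 3/2)*(q - 1)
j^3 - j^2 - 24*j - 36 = (j - 6)*(j + 2)*(j + 3)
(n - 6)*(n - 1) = n^2 - 7*n + 6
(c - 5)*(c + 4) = c^2 - c - 20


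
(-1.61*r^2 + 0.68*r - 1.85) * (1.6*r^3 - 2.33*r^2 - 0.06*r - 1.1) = -2.576*r^5 + 4.8393*r^4 - 4.4478*r^3 + 6.0407*r^2 - 0.637*r + 2.035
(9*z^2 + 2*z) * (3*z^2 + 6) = 27*z^4 + 6*z^3 + 54*z^2 + 12*z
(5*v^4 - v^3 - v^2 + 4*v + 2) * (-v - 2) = -5*v^5 - 9*v^4 + 3*v^3 - 2*v^2 - 10*v - 4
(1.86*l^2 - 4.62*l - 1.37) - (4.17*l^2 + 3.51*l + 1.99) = -2.31*l^2 - 8.13*l - 3.36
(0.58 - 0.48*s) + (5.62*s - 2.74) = 5.14*s - 2.16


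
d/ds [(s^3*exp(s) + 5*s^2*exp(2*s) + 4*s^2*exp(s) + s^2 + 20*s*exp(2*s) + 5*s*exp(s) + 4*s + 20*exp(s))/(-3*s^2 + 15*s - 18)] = (-s^5*exp(s) - 10*s^4*exp(2*s) + 10*s^3*exp(2*s) + 19*s^3*exp(s) + 185*s^2*exp(2*s) - 12*s^2*exp(s) + 9*s^2 - 300*s*exp(2*s) + 62*s*exp(s) - 12*s - 120*exp(2*s) - 250*exp(s) - 24)/(3*(s^4 - 10*s^3 + 37*s^2 - 60*s + 36))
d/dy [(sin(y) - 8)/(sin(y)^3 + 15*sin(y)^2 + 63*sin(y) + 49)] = (23*sin(y) + cos(2*y) + 78)*cos(y)/((sin(y) + 1)^2*(sin(y) + 7)^3)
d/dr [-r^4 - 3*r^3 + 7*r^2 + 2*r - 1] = -4*r^3 - 9*r^2 + 14*r + 2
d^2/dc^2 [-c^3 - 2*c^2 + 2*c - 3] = -6*c - 4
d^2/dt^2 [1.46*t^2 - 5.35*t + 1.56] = 2.92000000000000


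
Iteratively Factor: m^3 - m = (m - 1)*(m^2 + m) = m*(m - 1)*(m + 1)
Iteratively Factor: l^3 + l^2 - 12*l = (l)*(l^2 + l - 12) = l*(l - 3)*(l + 4)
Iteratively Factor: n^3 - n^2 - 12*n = (n + 3)*(n^2 - 4*n) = (n - 4)*(n + 3)*(n)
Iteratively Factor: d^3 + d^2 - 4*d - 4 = (d - 2)*(d^2 + 3*d + 2) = (d - 2)*(d + 2)*(d + 1)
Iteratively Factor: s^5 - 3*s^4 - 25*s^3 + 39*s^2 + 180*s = (s + 3)*(s^4 - 6*s^3 - 7*s^2 + 60*s) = (s + 3)^2*(s^3 - 9*s^2 + 20*s) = (s - 4)*(s + 3)^2*(s^2 - 5*s) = (s - 5)*(s - 4)*(s + 3)^2*(s)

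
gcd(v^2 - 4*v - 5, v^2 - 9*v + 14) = 1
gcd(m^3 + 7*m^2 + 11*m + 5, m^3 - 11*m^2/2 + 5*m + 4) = 1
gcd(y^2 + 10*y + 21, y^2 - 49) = y + 7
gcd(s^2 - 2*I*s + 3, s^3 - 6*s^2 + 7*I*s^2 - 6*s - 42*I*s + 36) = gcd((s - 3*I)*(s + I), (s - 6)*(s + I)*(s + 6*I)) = s + I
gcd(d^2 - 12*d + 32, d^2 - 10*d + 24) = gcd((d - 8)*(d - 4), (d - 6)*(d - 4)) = d - 4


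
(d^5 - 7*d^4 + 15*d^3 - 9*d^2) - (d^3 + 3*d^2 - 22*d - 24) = d^5 - 7*d^4 + 14*d^3 - 12*d^2 + 22*d + 24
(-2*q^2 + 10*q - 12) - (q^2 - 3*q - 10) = -3*q^2 + 13*q - 2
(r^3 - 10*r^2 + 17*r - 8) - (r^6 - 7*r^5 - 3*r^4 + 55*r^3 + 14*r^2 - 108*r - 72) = -r^6 + 7*r^5 + 3*r^4 - 54*r^3 - 24*r^2 + 125*r + 64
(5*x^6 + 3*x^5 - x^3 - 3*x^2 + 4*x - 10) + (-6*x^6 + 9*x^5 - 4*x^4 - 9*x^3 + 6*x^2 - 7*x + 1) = -x^6 + 12*x^5 - 4*x^4 - 10*x^3 + 3*x^2 - 3*x - 9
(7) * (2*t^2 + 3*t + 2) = 14*t^2 + 21*t + 14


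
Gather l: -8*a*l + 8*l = l*(8 - 8*a)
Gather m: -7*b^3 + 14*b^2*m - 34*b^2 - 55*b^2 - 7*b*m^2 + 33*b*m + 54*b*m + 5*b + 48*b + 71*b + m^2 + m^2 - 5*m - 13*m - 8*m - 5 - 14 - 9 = -7*b^3 - 89*b^2 + 124*b + m^2*(2 - 7*b) + m*(14*b^2 + 87*b - 26) - 28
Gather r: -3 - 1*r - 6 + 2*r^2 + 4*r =2*r^2 + 3*r - 9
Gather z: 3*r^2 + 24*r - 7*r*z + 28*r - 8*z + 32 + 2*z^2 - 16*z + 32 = 3*r^2 + 52*r + 2*z^2 + z*(-7*r - 24) + 64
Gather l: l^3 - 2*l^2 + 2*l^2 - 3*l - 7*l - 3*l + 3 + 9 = l^3 - 13*l + 12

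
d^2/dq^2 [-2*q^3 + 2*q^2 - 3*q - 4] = 4 - 12*q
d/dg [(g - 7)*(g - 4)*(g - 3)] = 3*g^2 - 28*g + 61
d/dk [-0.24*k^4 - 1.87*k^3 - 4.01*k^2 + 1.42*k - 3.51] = -0.96*k^3 - 5.61*k^2 - 8.02*k + 1.42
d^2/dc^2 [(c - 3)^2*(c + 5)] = 6*c - 2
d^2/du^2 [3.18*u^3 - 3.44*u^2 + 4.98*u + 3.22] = 19.08*u - 6.88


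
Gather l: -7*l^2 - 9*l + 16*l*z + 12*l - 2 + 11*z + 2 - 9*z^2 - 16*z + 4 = -7*l^2 + l*(16*z + 3) - 9*z^2 - 5*z + 4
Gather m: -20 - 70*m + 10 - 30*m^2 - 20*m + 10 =-30*m^2 - 90*m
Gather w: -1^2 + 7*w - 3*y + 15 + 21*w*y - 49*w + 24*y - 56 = w*(21*y - 42) + 21*y - 42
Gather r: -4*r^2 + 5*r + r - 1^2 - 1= -4*r^2 + 6*r - 2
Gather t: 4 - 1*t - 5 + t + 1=0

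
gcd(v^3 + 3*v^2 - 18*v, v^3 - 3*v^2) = v^2 - 3*v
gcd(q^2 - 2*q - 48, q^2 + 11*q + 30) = q + 6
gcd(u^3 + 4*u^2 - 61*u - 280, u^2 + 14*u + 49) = u + 7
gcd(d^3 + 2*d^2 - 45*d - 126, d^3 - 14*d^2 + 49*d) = d - 7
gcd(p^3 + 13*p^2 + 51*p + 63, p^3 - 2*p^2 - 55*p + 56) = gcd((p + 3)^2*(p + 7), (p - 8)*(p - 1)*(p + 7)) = p + 7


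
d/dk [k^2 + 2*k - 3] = 2*k + 2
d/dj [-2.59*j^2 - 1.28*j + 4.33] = -5.18*j - 1.28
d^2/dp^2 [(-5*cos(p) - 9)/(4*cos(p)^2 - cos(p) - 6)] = (-180*(1 - cos(2*p))^2*cos(p) - 149*(1 - cos(2*p))^2 + 79*cos(p) - 1171*cos(2*p)/2 - 273*cos(3*p) + 40*cos(5*p) + 801/2)/(cos(p) - 2*cos(2*p) + 4)^3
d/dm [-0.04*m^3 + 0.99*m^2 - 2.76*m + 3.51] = -0.12*m^2 + 1.98*m - 2.76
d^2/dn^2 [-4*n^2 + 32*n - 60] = -8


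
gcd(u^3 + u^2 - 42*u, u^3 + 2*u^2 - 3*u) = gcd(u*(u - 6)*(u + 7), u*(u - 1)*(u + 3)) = u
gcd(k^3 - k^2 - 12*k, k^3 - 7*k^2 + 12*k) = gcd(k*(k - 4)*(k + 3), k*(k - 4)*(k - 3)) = k^2 - 4*k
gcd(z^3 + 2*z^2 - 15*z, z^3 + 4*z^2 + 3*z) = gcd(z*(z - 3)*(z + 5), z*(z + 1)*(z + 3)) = z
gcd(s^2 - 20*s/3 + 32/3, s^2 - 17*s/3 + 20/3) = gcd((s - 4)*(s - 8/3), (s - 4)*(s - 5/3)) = s - 4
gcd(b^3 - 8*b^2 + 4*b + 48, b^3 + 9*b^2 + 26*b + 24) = b + 2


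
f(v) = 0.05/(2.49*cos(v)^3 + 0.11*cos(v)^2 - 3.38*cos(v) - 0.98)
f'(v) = 0.05*(7.47*sin(v)*cos(v)^2 + 0.22*sin(v)*cos(v) - 3.38*sin(v))/(2.49*cos(v)^3 + 0.11*cos(v)^2 - 3.38*cos(v) - 0.98)^2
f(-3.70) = 0.11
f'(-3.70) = 0.24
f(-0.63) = -0.02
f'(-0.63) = -0.01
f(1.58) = -0.05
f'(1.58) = -0.19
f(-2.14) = 0.10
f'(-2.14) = 0.24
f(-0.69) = -0.02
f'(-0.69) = -0.01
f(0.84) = -0.02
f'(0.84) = 0.00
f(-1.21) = -0.02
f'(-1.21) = 0.03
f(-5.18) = -0.02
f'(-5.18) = -0.02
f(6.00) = -0.03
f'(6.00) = -0.01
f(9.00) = 0.16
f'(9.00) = 0.57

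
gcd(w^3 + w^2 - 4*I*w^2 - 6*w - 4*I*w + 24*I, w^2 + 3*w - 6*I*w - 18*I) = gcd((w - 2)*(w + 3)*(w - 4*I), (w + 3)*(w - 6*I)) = w + 3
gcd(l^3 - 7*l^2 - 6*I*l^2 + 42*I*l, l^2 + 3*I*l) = l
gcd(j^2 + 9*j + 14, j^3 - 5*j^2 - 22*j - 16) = j + 2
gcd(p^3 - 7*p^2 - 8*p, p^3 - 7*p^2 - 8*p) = p^3 - 7*p^2 - 8*p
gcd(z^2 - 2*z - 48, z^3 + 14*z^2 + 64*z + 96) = z + 6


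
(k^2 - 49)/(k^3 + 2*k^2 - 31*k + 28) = (k - 7)/(k^2 - 5*k + 4)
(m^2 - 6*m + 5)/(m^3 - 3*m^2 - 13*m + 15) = 1/(m + 3)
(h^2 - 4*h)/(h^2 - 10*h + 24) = h/(h - 6)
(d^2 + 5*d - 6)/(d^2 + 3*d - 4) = (d + 6)/(d + 4)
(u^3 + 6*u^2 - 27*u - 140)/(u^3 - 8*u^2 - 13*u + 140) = (u + 7)/(u - 7)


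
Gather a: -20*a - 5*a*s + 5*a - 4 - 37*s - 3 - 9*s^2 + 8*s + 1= a*(-5*s - 15) - 9*s^2 - 29*s - 6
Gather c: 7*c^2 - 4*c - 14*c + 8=7*c^2 - 18*c + 8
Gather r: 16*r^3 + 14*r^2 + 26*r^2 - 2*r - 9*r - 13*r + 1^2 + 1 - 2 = 16*r^3 + 40*r^2 - 24*r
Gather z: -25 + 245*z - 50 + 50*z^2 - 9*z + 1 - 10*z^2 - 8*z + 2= 40*z^2 + 228*z - 72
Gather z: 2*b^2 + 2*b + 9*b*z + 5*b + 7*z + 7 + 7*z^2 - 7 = 2*b^2 + 7*b + 7*z^2 + z*(9*b + 7)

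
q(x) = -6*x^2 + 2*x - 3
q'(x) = 2 - 12*x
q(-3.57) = -86.61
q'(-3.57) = 44.84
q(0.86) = -5.72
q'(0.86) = -8.32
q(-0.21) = -3.68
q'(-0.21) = 4.52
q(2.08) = -24.80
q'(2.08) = -22.96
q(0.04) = -2.93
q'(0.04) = 1.52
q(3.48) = -68.70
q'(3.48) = -39.76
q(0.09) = -2.87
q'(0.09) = 0.92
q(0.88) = -5.89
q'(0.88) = -8.56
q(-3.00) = -63.00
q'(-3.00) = 38.00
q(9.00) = -471.00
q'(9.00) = -106.00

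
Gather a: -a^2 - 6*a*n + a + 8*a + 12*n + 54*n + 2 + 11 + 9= -a^2 + a*(9 - 6*n) + 66*n + 22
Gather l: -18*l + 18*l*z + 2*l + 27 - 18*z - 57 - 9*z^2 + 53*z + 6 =l*(18*z - 16) - 9*z^2 + 35*z - 24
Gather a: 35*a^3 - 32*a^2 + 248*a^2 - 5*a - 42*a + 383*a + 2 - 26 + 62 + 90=35*a^3 + 216*a^2 + 336*a + 128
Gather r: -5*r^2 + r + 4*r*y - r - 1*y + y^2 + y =-5*r^2 + 4*r*y + y^2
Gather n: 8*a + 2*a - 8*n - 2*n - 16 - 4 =10*a - 10*n - 20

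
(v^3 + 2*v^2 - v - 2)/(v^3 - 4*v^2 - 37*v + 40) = (v^2 + 3*v + 2)/(v^2 - 3*v - 40)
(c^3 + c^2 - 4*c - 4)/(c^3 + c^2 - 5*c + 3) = (c^3 + c^2 - 4*c - 4)/(c^3 + c^2 - 5*c + 3)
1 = 1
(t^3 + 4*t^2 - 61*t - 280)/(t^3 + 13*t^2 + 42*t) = (t^2 - 3*t - 40)/(t*(t + 6))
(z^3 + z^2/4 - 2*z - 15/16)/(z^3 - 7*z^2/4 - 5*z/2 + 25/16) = (4*z^2 - 4*z - 3)/(4*z^2 - 12*z + 5)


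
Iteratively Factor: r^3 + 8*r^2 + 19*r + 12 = (r + 3)*(r^2 + 5*r + 4) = (r + 3)*(r + 4)*(r + 1)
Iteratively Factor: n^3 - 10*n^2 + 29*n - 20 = (n - 4)*(n^2 - 6*n + 5) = (n - 4)*(n - 1)*(n - 5)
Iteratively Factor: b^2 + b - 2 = (b + 2)*(b - 1)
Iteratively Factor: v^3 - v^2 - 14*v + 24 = (v + 4)*(v^2 - 5*v + 6) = (v - 2)*(v + 4)*(v - 3)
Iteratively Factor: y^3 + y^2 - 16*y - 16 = (y + 4)*(y^2 - 3*y - 4) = (y + 1)*(y + 4)*(y - 4)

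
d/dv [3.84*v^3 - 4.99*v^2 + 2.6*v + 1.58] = 11.52*v^2 - 9.98*v + 2.6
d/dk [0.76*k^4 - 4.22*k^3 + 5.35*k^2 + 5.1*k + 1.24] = 3.04*k^3 - 12.66*k^2 + 10.7*k + 5.1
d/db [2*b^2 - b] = 4*b - 1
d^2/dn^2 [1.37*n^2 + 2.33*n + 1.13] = 2.74000000000000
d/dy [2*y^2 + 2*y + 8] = 4*y + 2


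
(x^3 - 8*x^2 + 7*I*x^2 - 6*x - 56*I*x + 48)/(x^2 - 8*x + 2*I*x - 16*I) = (x^2 + 7*I*x - 6)/(x + 2*I)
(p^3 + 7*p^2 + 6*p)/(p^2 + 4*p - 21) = p*(p^2 + 7*p + 6)/(p^2 + 4*p - 21)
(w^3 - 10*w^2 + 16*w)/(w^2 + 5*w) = (w^2 - 10*w + 16)/(w + 5)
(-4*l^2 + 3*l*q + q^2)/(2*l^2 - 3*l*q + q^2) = (4*l + q)/(-2*l + q)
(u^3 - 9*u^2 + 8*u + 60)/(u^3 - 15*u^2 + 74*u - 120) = (u + 2)/(u - 4)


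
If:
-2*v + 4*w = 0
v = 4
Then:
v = 4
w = 2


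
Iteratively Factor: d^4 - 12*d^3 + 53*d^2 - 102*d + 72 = (d - 4)*(d^3 - 8*d^2 + 21*d - 18) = (d - 4)*(d - 2)*(d^2 - 6*d + 9) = (d - 4)*(d - 3)*(d - 2)*(d - 3)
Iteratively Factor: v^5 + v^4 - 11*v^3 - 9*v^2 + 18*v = (v - 1)*(v^4 + 2*v^3 - 9*v^2 - 18*v) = (v - 1)*(v + 2)*(v^3 - 9*v) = (v - 3)*(v - 1)*(v + 2)*(v^2 + 3*v) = (v - 3)*(v - 1)*(v + 2)*(v + 3)*(v)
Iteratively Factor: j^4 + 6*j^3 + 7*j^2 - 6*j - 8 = (j - 1)*(j^3 + 7*j^2 + 14*j + 8) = (j - 1)*(j + 2)*(j^2 + 5*j + 4) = (j - 1)*(j + 1)*(j + 2)*(j + 4)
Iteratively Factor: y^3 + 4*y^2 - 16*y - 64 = (y + 4)*(y^2 - 16) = (y + 4)^2*(y - 4)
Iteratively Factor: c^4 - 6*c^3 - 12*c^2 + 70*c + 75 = (c - 5)*(c^3 - c^2 - 17*c - 15) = (c - 5)^2*(c^2 + 4*c + 3) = (c - 5)^2*(c + 3)*(c + 1)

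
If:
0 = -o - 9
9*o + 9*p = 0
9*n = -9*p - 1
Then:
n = -82/9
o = -9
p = 9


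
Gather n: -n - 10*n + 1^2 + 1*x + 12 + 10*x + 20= -11*n + 11*x + 33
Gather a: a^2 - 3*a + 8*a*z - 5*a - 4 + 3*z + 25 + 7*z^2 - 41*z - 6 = a^2 + a*(8*z - 8) + 7*z^2 - 38*z + 15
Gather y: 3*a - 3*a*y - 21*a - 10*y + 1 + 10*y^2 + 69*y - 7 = -18*a + 10*y^2 + y*(59 - 3*a) - 6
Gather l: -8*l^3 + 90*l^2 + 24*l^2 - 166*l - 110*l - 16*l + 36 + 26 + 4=-8*l^3 + 114*l^2 - 292*l + 66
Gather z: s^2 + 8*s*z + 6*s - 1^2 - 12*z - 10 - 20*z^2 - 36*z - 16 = s^2 + 6*s - 20*z^2 + z*(8*s - 48) - 27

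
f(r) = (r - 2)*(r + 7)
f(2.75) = 7.31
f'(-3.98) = -2.96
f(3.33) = 13.74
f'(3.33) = 11.66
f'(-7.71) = -10.42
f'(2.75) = 10.50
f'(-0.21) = 4.58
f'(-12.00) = -19.00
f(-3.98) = -18.06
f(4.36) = 26.81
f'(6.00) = 17.00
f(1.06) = -7.58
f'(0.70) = 6.40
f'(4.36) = 13.72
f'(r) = 2*r + 5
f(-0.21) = -15.01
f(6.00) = 52.00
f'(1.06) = 7.12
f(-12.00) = 70.00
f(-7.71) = 6.89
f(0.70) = -10.01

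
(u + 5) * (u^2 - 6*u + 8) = u^3 - u^2 - 22*u + 40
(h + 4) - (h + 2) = 2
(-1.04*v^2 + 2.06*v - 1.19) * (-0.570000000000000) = 0.5928*v^2 - 1.1742*v + 0.6783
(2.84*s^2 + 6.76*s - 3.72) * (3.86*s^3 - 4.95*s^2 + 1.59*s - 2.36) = 10.9624*s^5 + 12.0356*s^4 - 43.3056*s^3 + 22.46*s^2 - 21.8684*s + 8.7792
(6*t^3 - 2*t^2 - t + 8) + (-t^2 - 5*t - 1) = 6*t^3 - 3*t^2 - 6*t + 7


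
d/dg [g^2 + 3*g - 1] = 2*g + 3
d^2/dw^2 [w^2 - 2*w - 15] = 2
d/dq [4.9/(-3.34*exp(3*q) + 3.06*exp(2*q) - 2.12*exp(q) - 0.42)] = (49.098*exp(2*q) - 29.988*exp(q) + 10.388)*exp(q)/(3.34*exp(3*q) - 3.06*exp(2*q) + 2.12*exp(q) + 0.42)^2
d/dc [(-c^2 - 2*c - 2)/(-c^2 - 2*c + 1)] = -(6*c + 6)/(c^2 + 2*c - 1)^2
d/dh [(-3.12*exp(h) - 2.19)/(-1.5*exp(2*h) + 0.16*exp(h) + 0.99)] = (-(3.0*exp(h) - 0.16)*(3.12*exp(h) + 2.19) + 4.68*exp(2*h) - 0.4992*exp(h) - 3.0888)*exp(h)/(-1.5*exp(2*h) + 0.16*exp(h) + 0.99)^2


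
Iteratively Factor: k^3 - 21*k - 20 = (k + 1)*(k^2 - k - 20) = (k + 1)*(k + 4)*(k - 5)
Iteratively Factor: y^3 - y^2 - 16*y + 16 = (y - 1)*(y^2 - 16) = (y - 1)*(y + 4)*(y - 4)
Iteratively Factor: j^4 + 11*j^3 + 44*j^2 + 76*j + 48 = (j + 3)*(j^3 + 8*j^2 + 20*j + 16) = (j + 2)*(j + 3)*(j^2 + 6*j + 8) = (j + 2)^2*(j + 3)*(j + 4)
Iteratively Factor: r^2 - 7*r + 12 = (r - 4)*(r - 3)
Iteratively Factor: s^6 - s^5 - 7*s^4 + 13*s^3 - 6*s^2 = (s - 1)*(s^5 - 7*s^3 + 6*s^2) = (s - 1)*(s + 3)*(s^4 - 3*s^3 + 2*s^2) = (s - 2)*(s - 1)*(s + 3)*(s^3 - s^2) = (s - 2)*(s - 1)^2*(s + 3)*(s^2) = s*(s - 2)*(s - 1)^2*(s + 3)*(s)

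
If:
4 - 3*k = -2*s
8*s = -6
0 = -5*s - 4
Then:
No Solution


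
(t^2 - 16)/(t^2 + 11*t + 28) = (t - 4)/(t + 7)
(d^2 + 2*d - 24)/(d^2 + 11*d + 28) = (d^2 + 2*d - 24)/(d^2 + 11*d + 28)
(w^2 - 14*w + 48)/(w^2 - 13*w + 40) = (w - 6)/(w - 5)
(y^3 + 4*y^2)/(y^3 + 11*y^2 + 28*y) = y/(y + 7)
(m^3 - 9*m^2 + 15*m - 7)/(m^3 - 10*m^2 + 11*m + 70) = (m^2 - 2*m + 1)/(m^2 - 3*m - 10)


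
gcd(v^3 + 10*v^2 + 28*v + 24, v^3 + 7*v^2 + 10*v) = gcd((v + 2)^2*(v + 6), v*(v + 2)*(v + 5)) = v + 2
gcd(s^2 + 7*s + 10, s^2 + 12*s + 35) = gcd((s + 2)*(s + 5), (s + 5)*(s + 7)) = s + 5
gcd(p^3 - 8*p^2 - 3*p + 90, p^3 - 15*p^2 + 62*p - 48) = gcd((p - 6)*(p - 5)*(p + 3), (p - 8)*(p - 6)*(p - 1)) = p - 6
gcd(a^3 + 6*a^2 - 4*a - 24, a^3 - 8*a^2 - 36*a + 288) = a + 6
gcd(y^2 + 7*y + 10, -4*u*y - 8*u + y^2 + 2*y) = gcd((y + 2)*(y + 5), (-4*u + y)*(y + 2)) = y + 2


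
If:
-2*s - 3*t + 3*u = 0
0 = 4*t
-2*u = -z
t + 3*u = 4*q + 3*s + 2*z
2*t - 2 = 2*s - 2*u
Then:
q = 11/4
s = -3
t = 0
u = -2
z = -4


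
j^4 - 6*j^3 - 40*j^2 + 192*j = j*(j - 8)*(j - 4)*(j + 6)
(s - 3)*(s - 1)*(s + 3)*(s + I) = s^4 - s^3 + I*s^3 - 9*s^2 - I*s^2 + 9*s - 9*I*s + 9*I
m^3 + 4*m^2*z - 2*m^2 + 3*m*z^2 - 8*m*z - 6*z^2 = (m - 2)*(m + z)*(m + 3*z)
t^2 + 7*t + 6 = (t + 1)*(t + 6)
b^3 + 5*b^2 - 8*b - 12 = (b - 2)*(b + 1)*(b + 6)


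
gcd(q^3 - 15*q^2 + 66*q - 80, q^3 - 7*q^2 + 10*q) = q^2 - 7*q + 10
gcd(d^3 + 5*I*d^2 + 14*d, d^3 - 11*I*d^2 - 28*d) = d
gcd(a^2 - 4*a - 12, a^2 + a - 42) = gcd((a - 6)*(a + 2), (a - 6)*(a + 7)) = a - 6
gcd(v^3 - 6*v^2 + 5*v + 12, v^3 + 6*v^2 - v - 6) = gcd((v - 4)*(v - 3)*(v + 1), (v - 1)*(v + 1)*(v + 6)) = v + 1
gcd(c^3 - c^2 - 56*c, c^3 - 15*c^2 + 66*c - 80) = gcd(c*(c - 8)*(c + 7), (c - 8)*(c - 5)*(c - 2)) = c - 8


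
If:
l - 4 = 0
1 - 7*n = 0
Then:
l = 4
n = 1/7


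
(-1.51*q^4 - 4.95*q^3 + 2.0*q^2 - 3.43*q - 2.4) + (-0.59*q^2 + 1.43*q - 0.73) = -1.51*q^4 - 4.95*q^3 + 1.41*q^2 - 2.0*q - 3.13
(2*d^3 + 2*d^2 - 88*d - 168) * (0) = 0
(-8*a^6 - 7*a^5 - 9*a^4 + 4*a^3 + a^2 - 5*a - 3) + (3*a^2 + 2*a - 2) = -8*a^6 - 7*a^5 - 9*a^4 + 4*a^3 + 4*a^2 - 3*a - 5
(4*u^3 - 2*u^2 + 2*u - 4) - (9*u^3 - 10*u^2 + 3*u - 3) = -5*u^3 + 8*u^2 - u - 1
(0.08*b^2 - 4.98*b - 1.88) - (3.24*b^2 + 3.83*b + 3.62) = -3.16*b^2 - 8.81*b - 5.5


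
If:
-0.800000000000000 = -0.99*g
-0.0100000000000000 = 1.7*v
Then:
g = 0.81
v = -0.01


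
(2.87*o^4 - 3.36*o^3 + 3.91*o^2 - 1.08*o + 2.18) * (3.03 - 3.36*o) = -9.6432*o^5 + 19.9857*o^4 - 23.3184*o^3 + 15.4761*o^2 - 10.5972*o + 6.6054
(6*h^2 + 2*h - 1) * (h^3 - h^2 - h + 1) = 6*h^5 - 4*h^4 - 9*h^3 + 5*h^2 + 3*h - 1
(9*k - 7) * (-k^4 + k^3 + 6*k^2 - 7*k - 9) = -9*k^5 + 16*k^4 + 47*k^3 - 105*k^2 - 32*k + 63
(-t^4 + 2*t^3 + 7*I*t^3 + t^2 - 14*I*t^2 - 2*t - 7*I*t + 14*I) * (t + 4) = -t^5 - 2*t^4 + 7*I*t^4 + 9*t^3 + 14*I*t^3 + 2*t^2 - 63*I*t^2 - 8*t - 14*I*t + 56*I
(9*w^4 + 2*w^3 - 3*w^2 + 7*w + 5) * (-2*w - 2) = -18*w^5 - 22*w^4 + 2*w^3 - 8*w^2 - 24*w - 10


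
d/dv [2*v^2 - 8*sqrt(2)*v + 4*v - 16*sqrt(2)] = 4*v - 8*sqrt(2) + 4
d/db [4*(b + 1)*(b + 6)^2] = 4*(b + 6)*(3*b + 8)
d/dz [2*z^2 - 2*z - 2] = 4*z - 2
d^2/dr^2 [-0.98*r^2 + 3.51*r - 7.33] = -1.96000000000000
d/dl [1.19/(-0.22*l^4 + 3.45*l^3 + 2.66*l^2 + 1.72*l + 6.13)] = (1.0472*l^3 - 12.3165*l^2 - 6.3308*l - 2.0468)/(-0.22*l^4 + 3.45*l^3 + 2.66*l^2 + 1.72*l + 6.13)^2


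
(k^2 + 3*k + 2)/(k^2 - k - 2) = (k + 2)/(k - 2)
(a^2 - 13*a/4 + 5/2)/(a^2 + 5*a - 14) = (a - 5/4)/(a + 7)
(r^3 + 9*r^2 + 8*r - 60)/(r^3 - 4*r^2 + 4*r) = (r^2 + 11*r + 30)/(r*(r - 2))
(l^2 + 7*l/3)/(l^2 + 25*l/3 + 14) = l/(l + 6)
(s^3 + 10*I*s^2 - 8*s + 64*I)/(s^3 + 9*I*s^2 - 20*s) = (s^2 + 6*I*s + 16)/(s*(s + 5*I))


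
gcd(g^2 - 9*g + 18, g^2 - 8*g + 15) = g - 3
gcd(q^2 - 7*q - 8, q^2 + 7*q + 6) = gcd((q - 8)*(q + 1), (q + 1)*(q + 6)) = q + 1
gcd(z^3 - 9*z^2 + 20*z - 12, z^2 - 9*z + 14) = z - 2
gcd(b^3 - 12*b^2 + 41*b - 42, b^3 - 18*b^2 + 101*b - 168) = b^2 - 10*b + 21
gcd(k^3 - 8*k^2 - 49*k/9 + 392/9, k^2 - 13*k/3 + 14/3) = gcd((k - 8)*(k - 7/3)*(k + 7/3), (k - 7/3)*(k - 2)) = k - 7/3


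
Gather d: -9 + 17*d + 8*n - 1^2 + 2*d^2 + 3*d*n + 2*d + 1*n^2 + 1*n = 2*d^2 + d*(3*n + 19) + n^2 + 9*n - 10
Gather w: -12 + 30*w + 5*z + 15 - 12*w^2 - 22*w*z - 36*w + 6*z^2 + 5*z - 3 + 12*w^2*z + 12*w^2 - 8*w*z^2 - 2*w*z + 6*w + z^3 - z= 12*w^2*z + w*(-8*z^2 - 24*z) + z^3 + 6*z^2 + 9*z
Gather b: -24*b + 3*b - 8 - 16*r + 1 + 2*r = -21*b - 14*r - 7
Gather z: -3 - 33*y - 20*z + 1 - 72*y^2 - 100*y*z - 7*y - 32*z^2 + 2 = -72*y^2 - 40*y - 32*z^2 + z*(-100*y - 20)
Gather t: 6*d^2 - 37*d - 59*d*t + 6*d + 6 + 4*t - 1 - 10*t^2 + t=6*d^2 - 31*d - 10*t^2 + t*(5 - 59*d) + 5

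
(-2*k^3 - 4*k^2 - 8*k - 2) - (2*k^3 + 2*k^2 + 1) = -4*k^3 - 6*k^2 - 8*k - 3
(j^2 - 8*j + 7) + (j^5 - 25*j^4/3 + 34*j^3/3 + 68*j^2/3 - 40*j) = j^5 - 25*j^4/3 + 34*j^3/3 + 71*j^2/3 - 48*j + 7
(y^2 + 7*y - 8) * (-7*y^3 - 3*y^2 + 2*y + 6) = -7*y^5 - 52*y^4 + 37*y^3 + 44*y^2 + 26*y - 48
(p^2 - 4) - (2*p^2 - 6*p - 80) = -p^2 + 6*p + 76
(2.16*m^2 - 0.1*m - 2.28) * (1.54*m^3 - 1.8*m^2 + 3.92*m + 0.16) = 3.3264*m^5 - 4.042*m^4 + 5.136*m^3 + 4.0576*m^2 - 8.9536*m - 0.3648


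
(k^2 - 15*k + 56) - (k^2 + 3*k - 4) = 60 - 18*k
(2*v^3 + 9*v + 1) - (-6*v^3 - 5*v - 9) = 8*v^3 + 14*v + 10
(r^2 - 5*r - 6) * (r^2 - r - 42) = r^4 - 6*r^3 - 43*r^2 + 216*r + 252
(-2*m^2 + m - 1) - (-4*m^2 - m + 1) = 2*m^2 + 2*m - 2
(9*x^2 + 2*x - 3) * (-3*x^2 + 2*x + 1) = -27*x^4 + 12*x^3 + 22*x^2 - 4*x - 3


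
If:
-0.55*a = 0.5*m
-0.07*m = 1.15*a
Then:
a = 0.00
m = 0.00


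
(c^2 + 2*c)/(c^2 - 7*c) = (c + 2)/(c - 7)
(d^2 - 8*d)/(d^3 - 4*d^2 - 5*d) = (8 - d)/(-d^2 + 4*d + 5)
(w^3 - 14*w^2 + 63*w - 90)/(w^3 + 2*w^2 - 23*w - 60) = (w^2 - 9*w + 18)/(w^2 + 7*w + 12)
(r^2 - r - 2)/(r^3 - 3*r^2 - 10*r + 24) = (r + 1)/(r^2 - r - 12)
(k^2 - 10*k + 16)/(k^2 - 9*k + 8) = (k - 2)/(k - 1)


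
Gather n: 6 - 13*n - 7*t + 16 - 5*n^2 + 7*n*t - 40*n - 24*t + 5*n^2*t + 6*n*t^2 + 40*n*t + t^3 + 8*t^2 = n^2*(5*t - 5) + n*(6*t^2 + 47*t - 53) + t^3 + 8*t^2 - 31*t + 22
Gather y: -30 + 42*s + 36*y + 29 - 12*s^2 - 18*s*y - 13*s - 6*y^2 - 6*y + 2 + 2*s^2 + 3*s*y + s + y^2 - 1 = -10*s^2 + 30*s - 5*y^2 + y*(30 - 15*s)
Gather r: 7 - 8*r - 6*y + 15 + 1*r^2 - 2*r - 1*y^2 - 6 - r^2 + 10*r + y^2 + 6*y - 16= 0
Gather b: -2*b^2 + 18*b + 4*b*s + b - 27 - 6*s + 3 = -2*b^2 + b*(4*s + 19) - 6*s - 24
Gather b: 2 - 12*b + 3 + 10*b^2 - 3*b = 10*b^2 - 15*b + 5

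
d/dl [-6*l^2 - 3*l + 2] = -12*l - 3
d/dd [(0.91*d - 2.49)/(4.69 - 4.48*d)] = (32.301437 - 30.855104*d)/(4.48*d - 4.69)^3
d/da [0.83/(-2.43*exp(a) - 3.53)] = 2.0169*exp(a)/(2.43*exp(a) + 3.53)^2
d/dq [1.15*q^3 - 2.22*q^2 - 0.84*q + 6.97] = 3.45*q^2 - 4.44*q - 0.84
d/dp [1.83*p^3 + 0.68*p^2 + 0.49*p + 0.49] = 5.49*p^2 + 1.36*p + 0.49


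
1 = 1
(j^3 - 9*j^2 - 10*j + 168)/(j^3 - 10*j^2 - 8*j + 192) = (j - 7)/(j - 8)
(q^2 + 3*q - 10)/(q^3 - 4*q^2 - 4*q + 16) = (q + 5)/(q^2 - 2*q - 8)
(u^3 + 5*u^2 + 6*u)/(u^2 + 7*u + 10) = u*(u + 3)/(u + 5)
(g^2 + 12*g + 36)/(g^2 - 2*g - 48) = (g + 6)/(g - 8)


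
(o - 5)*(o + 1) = o^2 - 4*o - 5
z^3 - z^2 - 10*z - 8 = (z - 4)*(z + 1)*(z + 2)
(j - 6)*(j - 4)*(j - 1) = j^3 - 11*j^2 + 34*j - 24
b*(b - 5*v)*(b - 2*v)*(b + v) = b^4 - 6*b^3*v + 3*b^2*v^2 + 10*b*v^3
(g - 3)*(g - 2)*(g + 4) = g^3 - g^2 - 14*g + 24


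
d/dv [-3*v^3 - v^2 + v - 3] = -9*v^2 - 2*v + 1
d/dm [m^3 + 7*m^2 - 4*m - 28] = 3*m^2 + 14*m - 4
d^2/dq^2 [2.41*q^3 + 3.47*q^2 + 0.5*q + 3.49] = 14.46*q + 6.94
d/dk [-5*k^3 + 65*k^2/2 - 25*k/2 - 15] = -15*k^2 + 65*k - 25/2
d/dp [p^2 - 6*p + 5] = 2*p - 6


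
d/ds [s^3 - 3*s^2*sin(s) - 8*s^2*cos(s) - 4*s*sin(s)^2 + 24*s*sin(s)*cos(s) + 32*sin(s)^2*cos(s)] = 8*s^2*sin(s) - 3*s^2*cos(s) + 3*s^2 - 6*s*sin(s) - 4*s*sin(2*s) - 16*s*cos(s) + 24*s*cos(2*s) - 8*sin(s) + 12*sin(2*s) + 24*sin(3*s) + 2*cos(2*s) - 2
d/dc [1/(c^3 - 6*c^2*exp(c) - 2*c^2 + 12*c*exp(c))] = (6*c^2*exp(c) - 3*c^2 + 4*c - 12*exp(c))/(c^2*(c^2 - 6*c*exp(c) - 2*c + 12*exp(c))^2)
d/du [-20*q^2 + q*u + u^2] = q + 2*u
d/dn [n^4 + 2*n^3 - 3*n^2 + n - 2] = 4*n^3 + 6*n^2 - 6*n + 1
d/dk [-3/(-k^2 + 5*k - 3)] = 3*(5 - 2*k)/(k^2 - 5*k + 3)^2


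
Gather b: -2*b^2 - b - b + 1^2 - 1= -2*b^2 - 2*b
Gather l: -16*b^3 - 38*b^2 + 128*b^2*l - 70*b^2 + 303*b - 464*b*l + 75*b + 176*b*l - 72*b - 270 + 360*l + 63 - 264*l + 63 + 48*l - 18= -16*b^3 - 108*b^2 + 306*b + l*(128*b^2 - 288*b + 144) - 162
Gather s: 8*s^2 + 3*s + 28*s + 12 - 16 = 8*s^2 + 31*s - 4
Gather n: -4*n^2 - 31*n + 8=-4*n^2 - 31*n + 8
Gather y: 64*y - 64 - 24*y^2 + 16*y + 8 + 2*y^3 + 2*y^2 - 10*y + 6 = 2*y^3 - 22*y^2 + 70*y - 50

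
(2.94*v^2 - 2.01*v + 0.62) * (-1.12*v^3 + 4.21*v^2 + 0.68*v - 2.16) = -3.2928*v^5 + 14.6286*v^4 - 7.1573*v^3 - 5.107*v^2 + 4.7632*v - 1.3392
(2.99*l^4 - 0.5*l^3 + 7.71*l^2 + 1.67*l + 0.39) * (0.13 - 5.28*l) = -15.7872*l^5 + 3.0287*l^4 - 40.7738*l^3 - 7.8153*l^2 - 1.8421*l + 0.0507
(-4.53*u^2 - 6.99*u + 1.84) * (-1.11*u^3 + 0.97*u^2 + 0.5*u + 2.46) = 5.0283*u^5 + 3.3648*u^4 - 11.0877*u^3 - 12.854*u^2 - 16.2754*u + 4.5264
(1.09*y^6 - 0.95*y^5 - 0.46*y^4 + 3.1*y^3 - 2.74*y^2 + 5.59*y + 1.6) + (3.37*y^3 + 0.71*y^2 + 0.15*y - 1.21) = 1.09*y^6 - 0.95*y^5 - 0.46*y^4 + 6.47*y^3 - 2.03*y^2 + 5.74*y + 0.39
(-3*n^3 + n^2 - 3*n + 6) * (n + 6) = -3*n^4 - 17*n^3 + 3*n^2 - 12*n + 36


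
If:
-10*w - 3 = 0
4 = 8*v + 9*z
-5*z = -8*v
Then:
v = 5/28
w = -3/10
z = 2/7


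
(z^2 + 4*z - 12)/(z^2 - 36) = (z - 2)/(z - 6)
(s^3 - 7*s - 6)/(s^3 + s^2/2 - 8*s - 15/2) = 2*(s + 2)/(2*s + 5)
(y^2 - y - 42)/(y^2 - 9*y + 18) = (y^2 - y - 42)/(y^2 - 9*y + 18)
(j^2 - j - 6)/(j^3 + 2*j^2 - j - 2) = (j - 3)/(j^2 - 1)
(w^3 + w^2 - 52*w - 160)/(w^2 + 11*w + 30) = (w^2 - 4*w - 32)/(w + 6)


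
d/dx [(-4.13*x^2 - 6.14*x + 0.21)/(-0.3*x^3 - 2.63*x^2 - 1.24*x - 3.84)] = (-1.239*x^4 - 3.684*x^3 - 10.838*x^2 + 32.823*x + 23.838)/(0.09*x^6 + 1.578*x^5 + 7.6609*x^4 + 8.8264*x^3 + 21.736*x^2 + 9.5232*x + 14.7456)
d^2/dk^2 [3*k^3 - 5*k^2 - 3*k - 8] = 18*k - 10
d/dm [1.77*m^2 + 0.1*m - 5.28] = 3.54*m + 0.1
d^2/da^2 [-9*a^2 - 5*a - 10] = -18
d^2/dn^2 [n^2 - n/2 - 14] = 2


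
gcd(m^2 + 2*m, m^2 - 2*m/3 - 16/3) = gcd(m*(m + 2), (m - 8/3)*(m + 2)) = m + 2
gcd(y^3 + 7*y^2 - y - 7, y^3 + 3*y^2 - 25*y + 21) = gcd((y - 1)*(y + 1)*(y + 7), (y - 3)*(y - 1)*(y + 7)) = y^2 + 6*y - 7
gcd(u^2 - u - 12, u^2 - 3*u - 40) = 1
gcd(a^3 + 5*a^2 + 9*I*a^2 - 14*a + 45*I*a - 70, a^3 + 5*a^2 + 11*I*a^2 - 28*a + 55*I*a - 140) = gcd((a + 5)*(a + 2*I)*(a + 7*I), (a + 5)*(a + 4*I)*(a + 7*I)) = a^2 + a*(5 + 7*I) + 35*I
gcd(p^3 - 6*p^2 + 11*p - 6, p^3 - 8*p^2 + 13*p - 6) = p - 1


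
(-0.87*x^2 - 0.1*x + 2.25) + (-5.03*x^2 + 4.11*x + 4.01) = -5.9*x^2 + 4.01*x + 6.26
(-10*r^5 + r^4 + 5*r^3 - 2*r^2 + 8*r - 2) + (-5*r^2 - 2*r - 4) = -10*r^5 + r^4 + 5*r^3 - 7*r^2 + 6*r - 6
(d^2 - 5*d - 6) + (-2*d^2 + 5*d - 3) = -d^2 - 9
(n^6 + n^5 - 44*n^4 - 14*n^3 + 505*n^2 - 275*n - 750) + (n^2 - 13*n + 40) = n^6 + n^5 - 44*n^4 - 14*n^3 + 506*n^2 - 288*n - 710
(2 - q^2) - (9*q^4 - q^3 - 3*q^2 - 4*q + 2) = -9*q^4 + q^3 + 2*q^2 + 4*q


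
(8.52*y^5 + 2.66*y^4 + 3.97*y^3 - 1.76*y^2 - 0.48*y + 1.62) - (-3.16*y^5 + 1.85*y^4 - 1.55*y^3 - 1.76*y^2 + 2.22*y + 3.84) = 11.68*y^5 + 0.81*y^4 + 5.52*y^3 - 2.7*y - 2.22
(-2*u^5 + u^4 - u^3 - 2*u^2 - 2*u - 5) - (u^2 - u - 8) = -2*u^5 + u^4 - u^3 - 3*u^2 - u + 3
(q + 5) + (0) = q + 5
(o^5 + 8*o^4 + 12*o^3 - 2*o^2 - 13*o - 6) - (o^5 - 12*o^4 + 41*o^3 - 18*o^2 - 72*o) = 20*o^4 - 29*o^3 + 16*o^2 + 59*o - 6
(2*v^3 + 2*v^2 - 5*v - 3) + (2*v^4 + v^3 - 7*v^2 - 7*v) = 2*v^4 + 3*v^3 - 5*v^2 - 12*v - 3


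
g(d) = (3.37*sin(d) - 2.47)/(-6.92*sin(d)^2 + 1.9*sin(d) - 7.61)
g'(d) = (13.84*sin(d)*cos(d) - 1.9*cos(d))*(3.37*sin(d) - 2.47)/(-6.92*sin(d)^2 + 1.9*sin(d) - 7.61)^2 + 3.37*cos(d)/(-6.92*sin(d)^2 + 1.9*sin(d) - 7.61)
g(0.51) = 0.10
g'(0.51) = -0.40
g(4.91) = 0.36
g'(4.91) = 0.03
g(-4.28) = -0.05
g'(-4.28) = 0.10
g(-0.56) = 0.40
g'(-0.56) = 0.03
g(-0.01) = 0.33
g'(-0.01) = -0.35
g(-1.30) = 0.36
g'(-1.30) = 0.04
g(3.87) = 0.39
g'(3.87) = -0.06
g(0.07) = 0.30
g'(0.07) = -0.41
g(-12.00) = 0.08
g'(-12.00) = -0.37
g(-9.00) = 0.40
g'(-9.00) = 0.03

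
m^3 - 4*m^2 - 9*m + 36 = (m - 4)*(m - 3)*(m + 3)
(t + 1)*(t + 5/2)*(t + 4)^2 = t^4 + 23*t^3/2 + 93*t^2/2 + 76*t + 40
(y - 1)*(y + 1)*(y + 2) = y^3 + 2*y^2 - y - 2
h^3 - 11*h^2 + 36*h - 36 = (h - 6)*(h - 3)*(h - 2)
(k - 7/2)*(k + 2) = k^2 - 3*k/2 - 7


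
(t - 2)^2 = t^2 - 4*t + 4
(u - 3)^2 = u^2 - 6*u + 9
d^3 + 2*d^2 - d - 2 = (d - 1)*(d + 1)*(d + 2)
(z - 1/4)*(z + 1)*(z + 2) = z^3 + 11*z^2/4 + 5*z/4 - 1/2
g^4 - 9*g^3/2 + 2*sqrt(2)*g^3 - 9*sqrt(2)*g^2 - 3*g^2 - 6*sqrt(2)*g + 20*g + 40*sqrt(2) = (g - 4)*(g - 5/2)*(g + 2)*(g + 2*sqrt(2))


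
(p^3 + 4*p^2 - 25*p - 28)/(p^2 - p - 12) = (p^2 + 8*p + 7)/(p + 3)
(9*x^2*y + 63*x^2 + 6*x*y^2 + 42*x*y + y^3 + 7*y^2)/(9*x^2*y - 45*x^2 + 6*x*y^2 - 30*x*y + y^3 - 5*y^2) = (y + 7)/(y - 5)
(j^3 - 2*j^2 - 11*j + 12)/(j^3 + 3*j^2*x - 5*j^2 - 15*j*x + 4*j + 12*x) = (j + 3)/(j + 3*x)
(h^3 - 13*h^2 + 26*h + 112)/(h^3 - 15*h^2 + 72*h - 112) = (h^2 - 6*h - 16)/(h^2 - 8*h + 16)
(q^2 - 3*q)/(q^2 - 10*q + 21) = q/(q - 7)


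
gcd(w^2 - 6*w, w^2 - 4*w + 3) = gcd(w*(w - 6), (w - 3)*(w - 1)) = 1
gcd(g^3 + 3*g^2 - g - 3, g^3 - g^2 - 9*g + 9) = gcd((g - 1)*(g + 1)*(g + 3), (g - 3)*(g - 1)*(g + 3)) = g^2 + 2*g - 3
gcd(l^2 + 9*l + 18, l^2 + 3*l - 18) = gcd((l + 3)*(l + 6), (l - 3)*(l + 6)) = l + 6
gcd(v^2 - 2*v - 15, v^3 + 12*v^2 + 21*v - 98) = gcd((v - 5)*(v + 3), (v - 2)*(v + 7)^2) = 1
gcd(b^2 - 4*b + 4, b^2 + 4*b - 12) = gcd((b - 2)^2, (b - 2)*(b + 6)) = b - 2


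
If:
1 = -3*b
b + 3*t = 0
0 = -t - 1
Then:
No Solution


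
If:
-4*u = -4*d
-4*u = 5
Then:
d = -5/4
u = -5/4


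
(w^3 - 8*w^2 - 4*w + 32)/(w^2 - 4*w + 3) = (w^3 - 8*w^2 - 4*w + 32)/(w^2 - 4*w + 3)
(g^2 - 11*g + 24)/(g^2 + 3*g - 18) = (g - 8)/(g + 6)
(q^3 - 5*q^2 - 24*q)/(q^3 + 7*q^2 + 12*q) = (q - 8)/(q + 4)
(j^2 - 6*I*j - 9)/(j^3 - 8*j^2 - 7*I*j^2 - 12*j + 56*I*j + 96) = (j - 3*I)/(j^2 - 4*j*(2 + I) + 32*I)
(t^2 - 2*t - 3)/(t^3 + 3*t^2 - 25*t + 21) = (t + 1)/(t^2 + 6*t - 7)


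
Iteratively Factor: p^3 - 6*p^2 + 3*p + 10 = (p - 2)*(p^2 - 4*p - 5) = (p - 5)*(p - 2)*(p + 1)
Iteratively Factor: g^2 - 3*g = (g - 3)*(g)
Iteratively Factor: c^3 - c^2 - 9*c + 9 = (c - 1)*(c^2 - 9) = (c - 1)*(c + 3)*(c - 3)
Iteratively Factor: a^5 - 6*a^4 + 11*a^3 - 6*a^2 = (a)*(a^4 - 6*a^3 + 11*a^2 - 6*a) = a*(a - 3)*(a^3 - 3*a^2 + 2*a) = a^2*(a - 3)*(a^2 - 3*a + 2) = a^2*(a - 3)*(a - 1)*(a - 2)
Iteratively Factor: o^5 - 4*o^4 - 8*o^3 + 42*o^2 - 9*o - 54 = (o + 3)*(o^4 - 7*o^3 + 13*o^2 + 3*o - 18) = (o + 1)*(o + 3)*(o^3 - 8*o^2 + 21*o - 18) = (o - 3)*(o + 1)*(o + 3)*(o^2 - 5*o + 6) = (o - 3)^2*(o + 1)*(o + 3)*(o - 2)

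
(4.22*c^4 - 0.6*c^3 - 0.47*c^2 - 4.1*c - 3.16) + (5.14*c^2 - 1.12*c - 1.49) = 4.22*c^4 - 0.6*c^3 + 4.67*c^2 - 5.22*c - 4.65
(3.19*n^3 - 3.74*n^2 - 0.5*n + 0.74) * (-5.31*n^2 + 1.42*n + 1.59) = -16.9389*n^5 + 24.3892*n^4 + 2.4163*n^3 - 10.586*n^2 + 0.2558*n + 1.1766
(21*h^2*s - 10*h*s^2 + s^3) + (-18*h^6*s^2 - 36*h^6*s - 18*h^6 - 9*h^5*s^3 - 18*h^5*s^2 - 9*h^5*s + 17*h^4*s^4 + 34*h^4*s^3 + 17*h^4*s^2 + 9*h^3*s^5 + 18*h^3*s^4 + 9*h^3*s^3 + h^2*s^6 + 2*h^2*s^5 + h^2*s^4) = -18*h^6*s^2 - 36*h^6*s - 18*h^6 - 9*h^5*s^3 - 18*h^5*s^2 - 9*h^5*s + 17*h^4*s^4 + 34*h^4*s^3 + 17*h^4*s^2 + 9*h^3*s^5 + 18*h^3*s^4 + 9*h^3*s^3 + h^2*s^6 + 2*h^2*s^5 + h^2*s^4 + 21*h^2*s - 10*h*s^2 + s^3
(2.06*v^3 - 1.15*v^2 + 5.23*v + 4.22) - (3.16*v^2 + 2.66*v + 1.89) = 2.06*v^3 - 4.31*v^2 + 2.57*v + 2.33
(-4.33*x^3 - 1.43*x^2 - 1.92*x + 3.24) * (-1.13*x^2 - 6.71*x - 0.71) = 4.8929*x^5 + 30.6702*x^4 + 14.8392*x^3 + 10.2373*x^2 - 20.3772*x - 2.3004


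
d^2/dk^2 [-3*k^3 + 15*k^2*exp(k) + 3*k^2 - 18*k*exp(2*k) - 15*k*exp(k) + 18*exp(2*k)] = 15*k^2*exp(k) - 72*k*exp(2*k) + 45*k*exp(k) - 18*k + 6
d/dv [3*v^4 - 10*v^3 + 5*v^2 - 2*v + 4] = 12*v^3 - 30*v^2 + 10*v - 2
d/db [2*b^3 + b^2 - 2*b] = 6*b^2 + 2*b - 2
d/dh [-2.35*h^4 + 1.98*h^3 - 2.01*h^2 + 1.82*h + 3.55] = -9.4*h^3 + 5.94*h^2 - 4.02*h + 1.82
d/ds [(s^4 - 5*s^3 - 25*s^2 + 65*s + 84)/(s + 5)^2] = (2*s^4 + 15*s^3 - 75*s^2 - 315*s + 157)/(s^3 + 15*s^2 + 75*s + 125)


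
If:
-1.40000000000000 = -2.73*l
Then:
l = 0.51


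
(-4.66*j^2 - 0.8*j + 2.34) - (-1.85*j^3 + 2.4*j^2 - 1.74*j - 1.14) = 1.85*j^3 - 7.06*j^2 + 0.94*j + 3.48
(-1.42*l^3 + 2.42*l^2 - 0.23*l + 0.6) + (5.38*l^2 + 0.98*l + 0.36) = -1.42*l^3 + 7.8*l^2 + 0.75*l + 0.96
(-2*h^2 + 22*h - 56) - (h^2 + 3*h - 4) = -3*h^2 + 19*h - 52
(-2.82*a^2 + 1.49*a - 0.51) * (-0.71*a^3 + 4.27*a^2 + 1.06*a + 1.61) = 2.0022*a^5 - 13.0993*a^4 + 3.7352*a^3 - 5.1385*a^2 + 1.8583*a - 0.8211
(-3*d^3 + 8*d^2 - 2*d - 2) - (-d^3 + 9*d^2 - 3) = -2*d^3 - d^2 - 2*d + 1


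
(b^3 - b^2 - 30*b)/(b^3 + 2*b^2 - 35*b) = (b^2 - b - 30)/(b^2 + 2*b - 35)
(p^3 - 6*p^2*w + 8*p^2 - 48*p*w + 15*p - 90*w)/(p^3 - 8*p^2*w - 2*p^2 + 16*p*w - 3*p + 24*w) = (p^3 - 6*p^2*w + 8*p^2 - 48*p*w + 15*p - 90*w)/(p^3 - 8*p^2*w - 2*p^2 + 16*p*w - 3*p + 24*w)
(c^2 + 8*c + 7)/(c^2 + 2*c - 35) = (c + 1)/(c - 5)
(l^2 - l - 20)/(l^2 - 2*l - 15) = (l + 4)/(l + 3)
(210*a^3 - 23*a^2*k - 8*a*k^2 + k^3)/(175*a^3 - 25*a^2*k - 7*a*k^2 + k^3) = (6*a - k)/(5*a - k)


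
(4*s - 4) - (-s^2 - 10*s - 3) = s^2 + 14*s - 1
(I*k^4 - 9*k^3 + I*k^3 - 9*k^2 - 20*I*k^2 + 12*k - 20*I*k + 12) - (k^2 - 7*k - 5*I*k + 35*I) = I*k^4 - 9*k^3 + I*k^3 - 10*k^2 - 20*I*k^2 + 19*k - 15*I*k + 12 - 35*I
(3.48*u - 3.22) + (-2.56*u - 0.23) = 0.92*u - 3.45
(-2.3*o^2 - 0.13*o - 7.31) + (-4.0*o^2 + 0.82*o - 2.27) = -6.3*o^2 + 0.69*o - 9.58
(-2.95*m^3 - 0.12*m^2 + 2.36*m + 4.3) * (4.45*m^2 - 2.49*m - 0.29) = -13.1275*m^5 + 6.8115*m^4 + 11.6563*m^3 + 13.2934*m^2 - 11.3914*m - 1.247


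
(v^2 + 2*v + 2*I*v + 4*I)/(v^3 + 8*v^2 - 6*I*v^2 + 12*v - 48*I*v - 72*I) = (v + 2*I)/(v^2 + 6*v*(1 - I) - 36*I)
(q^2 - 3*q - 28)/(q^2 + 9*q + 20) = (q - 7)/(q + 5)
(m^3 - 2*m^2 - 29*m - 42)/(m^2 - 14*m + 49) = (m^2 + 5*m + 6)/(m - 7)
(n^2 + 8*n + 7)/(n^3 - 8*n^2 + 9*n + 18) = (n + 7)/(n^2 - 9*n + 18)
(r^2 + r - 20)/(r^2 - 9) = (r^2 + r - 20)/(r^2 - 9)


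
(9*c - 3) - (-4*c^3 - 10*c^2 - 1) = 4*c^3 + 10*c^2 + 9*c - 2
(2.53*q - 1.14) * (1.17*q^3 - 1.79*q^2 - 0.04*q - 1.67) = 2.9601*q^4 - 5.8625*q^3 + 1.9394*q^2 - 4.1795*q + 1.9038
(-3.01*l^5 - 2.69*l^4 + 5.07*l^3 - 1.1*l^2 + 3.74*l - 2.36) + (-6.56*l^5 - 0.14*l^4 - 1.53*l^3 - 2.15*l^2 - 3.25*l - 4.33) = -9.57*l^5 - 2.83*l^4 + 3.54*l^3 - 3.25*l^2 + 0.49*l - 6.69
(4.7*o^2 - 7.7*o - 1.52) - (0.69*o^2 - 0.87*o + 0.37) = 4.01*o^2 - 6.83*o - 1.89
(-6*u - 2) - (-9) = 7 - 6*u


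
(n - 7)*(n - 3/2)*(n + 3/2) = n^3 - 7*n^2 - 9*n/4 + 63/4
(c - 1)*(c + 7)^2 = c^3 + 13*c^2 + 35*c - 49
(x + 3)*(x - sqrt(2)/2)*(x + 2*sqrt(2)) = x^3 + 3*sqrt(2)*x^2/2 + 3*x^2 - 2*x + 9*sqrt(2)*x/2 - 6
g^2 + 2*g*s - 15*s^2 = (g - 3*s)*(g + 5*s)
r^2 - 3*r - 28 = (r - 7)*(r + 4)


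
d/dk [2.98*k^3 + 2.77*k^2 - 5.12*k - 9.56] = 8.94*k^2 + 5.54*k - 5.12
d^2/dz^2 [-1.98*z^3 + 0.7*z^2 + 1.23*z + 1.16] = 1.4 - 11.88*z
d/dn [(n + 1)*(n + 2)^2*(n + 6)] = 4*n^3 + 33*n^2 + 76*n + 52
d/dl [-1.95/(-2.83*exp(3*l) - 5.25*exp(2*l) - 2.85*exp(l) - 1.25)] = (-16.5555*exp(2*l) - 20.475*exp(l) - 5.5575)*exp(l)/(2.83*exp(3*l) + 5.25*exp(2*l) + 2.85*exp(l) + 1.25)^2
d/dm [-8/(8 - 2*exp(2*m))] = -8*exp(2*m)/(exp(2*m) - 4)^2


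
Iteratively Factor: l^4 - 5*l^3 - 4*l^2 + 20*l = (l - 5)*(l^3 - 4*l) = (l - 5)*(l - 2)*(l^2 + 2*l) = (l - 5)*(l - 2)*(l + 2)*(l)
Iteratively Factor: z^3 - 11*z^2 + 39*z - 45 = (z - 3)*(z^2 - 8*z + 15) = (z - 3)^2*(z - 5)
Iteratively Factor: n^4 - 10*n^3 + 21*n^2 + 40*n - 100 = (n - 5)*(n^3 - 5*n^2 - 4*n + 20) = (n - 5)^2*(n^2 - 4) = (n - 5)^2*(n + 2)*(n - 2)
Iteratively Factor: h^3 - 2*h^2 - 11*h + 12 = (h - 4)*(h^2 + 2*h - 3) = (h - 4)*(h + 3)*(h - 1)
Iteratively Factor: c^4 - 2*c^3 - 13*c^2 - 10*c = (c + 1)*(c^3 - 3*c^2 - 10*c) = c*(c + 1)*(c^2 - 3*c - 10) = c*(c - 5)*(c + 1)*(c + 2)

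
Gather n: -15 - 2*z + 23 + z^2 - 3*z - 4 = z^2 - 5*z + 4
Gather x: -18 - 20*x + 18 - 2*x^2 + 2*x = -2*x^2 - 18*x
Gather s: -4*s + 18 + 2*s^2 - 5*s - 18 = 2*s^2 - 9*s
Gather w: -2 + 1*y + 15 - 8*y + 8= 21 - 7*y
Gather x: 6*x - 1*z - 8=6*x - z - 8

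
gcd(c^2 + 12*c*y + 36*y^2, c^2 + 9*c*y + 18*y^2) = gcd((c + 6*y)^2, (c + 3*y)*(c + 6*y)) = c + 6*y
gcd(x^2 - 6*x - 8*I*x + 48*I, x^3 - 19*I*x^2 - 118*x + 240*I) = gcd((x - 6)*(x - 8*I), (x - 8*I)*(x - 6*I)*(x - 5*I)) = x - 8*I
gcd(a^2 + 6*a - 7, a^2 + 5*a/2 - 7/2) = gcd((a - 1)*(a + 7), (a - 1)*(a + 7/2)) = a - 1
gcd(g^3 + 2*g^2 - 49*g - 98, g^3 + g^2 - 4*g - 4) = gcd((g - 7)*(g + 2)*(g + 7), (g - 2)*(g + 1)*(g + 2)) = g + 2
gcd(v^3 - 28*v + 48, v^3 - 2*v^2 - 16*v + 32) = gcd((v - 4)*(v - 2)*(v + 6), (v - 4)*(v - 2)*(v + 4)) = v^2 - 6*v + 8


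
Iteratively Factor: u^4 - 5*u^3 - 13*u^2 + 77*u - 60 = (u - 1)*(u^3 - 4*u^2 - 17*u + 60) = (u - 3)*(u - 1)*(u^2 - u - 20) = (u - 3)*(u - 1)*(u + 4)*(u - 5)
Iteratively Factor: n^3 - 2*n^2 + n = (n - 1)*(n^2 - n) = n*(n - 1)*(n - 1)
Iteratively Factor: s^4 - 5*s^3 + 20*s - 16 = (s - 1)*(s^3 - 4*s^2 - 4*s + 16) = (s - 1)*(s + 2)*(s^2 - 6*s + 8) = (s - 4)*(s - 1)*(s + 2)*(s - 2)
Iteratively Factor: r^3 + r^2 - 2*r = (r)*(r^2 + r - 2) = r*(r + 2)*(r - 1)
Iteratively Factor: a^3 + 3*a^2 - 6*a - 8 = (a - 2)*(a^2 + 5*a + 4) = (a - 2)*(a + 4)*(a + 1)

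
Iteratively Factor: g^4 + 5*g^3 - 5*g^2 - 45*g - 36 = (g + 4)*(g^3 + g^2 - 9*g - 9) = (g - 3)*(g + 4)*(g^2 + 4*g + 3) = (g - 3)*(g + 3)*(g + 4)*(g + 1)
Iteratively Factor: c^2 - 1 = (c + 1)*(c - 1)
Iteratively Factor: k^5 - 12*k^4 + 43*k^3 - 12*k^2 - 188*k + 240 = (k + 2)*(k^4 - 14*k^3 + 71*k^2 - 154*k + 120) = (k - 3)*(k + 2)*(k^3 - 11*k^2 + 38*k - 40) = (k - 5)*(k - 3)*(k + 2)*(k^2 - 6*k + 8) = (k - 5)*(k - 4)*(k - 3)*(k + 2)*(k - 2)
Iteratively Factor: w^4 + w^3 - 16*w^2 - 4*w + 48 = (w + 2)*(w^3 - w^2 - 14*w + 24) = (w + 2)*(w + 4)*(w^2 - 5*w + 6) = (w - 3)*(w + 2)*(w + 4)*(w - 2)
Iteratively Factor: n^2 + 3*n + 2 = (n + 1)*(n + 2)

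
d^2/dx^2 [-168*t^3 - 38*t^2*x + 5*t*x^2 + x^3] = 10*t + 6*x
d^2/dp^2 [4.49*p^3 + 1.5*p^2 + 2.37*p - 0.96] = 26.94*p + 3.0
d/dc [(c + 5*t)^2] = 2*c + 10*t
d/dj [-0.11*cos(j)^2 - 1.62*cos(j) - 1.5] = (0.22*cos(j) + 1.62)*sin(j)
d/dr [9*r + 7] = 9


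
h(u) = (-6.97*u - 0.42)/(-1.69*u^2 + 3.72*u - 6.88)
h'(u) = (-6.97*u - 0.42)*(3.38*u - 3.72)/(-1.69*u^2 + 3.72*u - 6.88)^2 - 6.97/(-1.69*u^2 + 3.72*u - 6.88)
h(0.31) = 0.44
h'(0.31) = 1.38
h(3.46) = 1.72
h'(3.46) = -0.48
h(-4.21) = -0.55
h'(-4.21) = -0.06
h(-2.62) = -0.63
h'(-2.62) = -0.03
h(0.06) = 0.13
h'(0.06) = 1.11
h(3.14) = 1.88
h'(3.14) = -0.51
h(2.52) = 2.18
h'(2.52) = -0.43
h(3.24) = 1.83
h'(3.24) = -0.50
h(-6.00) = -0.46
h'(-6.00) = -0.05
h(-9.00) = -0.35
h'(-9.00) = -0.03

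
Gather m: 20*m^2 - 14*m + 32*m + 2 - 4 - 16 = 20*m^2 + 18*m - 18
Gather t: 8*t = 8*t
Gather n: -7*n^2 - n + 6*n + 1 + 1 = -7*n^2 + 5*n + 2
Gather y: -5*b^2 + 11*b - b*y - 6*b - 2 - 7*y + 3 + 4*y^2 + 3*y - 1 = -5*b^2 + 5*b + 4*y^2 + y*(-b - 4)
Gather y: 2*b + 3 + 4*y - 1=2*b + 4*y + 2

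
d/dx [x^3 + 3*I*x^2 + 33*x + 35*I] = 3*x^2 + 6*I*x + 33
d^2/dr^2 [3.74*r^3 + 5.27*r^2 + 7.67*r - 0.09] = 22.44*r + 10.54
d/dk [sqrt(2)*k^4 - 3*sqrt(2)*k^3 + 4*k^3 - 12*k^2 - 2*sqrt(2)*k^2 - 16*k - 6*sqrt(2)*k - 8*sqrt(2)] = 4*sqrt(2)*k^3 - 9*sqrt(2)*k^2 + 12*k^2 - 24*k - 4*sqrt(2)*k - 16 - 6*sqrt(2)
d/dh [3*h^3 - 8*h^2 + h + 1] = 9*h^2 - 16*h + 1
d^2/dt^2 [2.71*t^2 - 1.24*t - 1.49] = 5.42000000000000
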